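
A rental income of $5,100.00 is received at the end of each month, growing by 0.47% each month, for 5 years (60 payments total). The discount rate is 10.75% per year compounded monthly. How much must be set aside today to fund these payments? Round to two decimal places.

Periodic rate r = 0.1075/12 per month; n is counted in months.
Growing ordinary annuity: PV = PMT₁ × [1 − ((1+g)/(1+r))^n] / (r − g) = 5,100 × [1 − ((1+0.0047)/(1+r))^60] / (r − 0.0047) = $268,426.94.

$268,426.94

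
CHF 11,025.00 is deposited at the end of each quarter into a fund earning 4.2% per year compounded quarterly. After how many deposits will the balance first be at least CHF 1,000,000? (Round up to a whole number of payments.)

65 payments

Periodic rate r = 0.042/4 per quarter; n is counted in quarters.
Ordinary annuity FV: 1,000,000 = 11,025 × [((1+r)^n − 1)/r].
(1+r)^n = 1 + 1,000,000 × r / 11,025, so n = ln(1 + 1,000,000·r/11,025) / ln(1+r) = 64.05.
Round up to a whole number of payments: n = 65.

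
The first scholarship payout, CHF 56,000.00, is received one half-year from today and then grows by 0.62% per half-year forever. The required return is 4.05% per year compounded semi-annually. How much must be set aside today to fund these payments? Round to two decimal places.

CHF 3,985,765.12

Periodic rate r = 0.0405/2 per half-year.
Growing perpetuity (Gordon): PV = PMT₁ / (r − g) = 56,000 / (r − 0.0062) = CHF 3,985,765.12.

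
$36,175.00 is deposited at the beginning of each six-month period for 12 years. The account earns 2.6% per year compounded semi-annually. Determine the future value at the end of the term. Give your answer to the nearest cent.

$1,024,406.46

This is an annuity due: 24 deposits of $36,175.00 at the beginning of each six-month period.
Periodic rate r = 0.026/2 per half-year; n is counted in half-years.
FV = PMT × [((1+r)^n − 1)/r] × (1+r) = 36,175 × [(1+r)^24 − 1] / r × (1+r) = $1,024,406.46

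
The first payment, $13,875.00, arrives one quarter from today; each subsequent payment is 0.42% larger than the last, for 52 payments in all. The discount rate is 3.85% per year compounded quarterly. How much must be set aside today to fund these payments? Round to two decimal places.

Periodic rate r = 0.0385/4 per quarter; n is counted in quarters.
Growing ordinary annuity: PV = PMT₁ × [1 − ((1+g)/(1+r))^n] / (r − g) = 13,875 × [1 − ((1+0.0042)/(1+r))^52] / (r − 0.0042) = $624,925.48.

$624,925.48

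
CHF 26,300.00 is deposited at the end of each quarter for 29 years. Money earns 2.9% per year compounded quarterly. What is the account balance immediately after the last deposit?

CHF 4,758,160.98

This is an ordinary annuity: 116 deposits of CHF 26,300.00 at the end of each quarter.
Periodic rate r = 0.029/4 per quarter; n is counted in quarters.
FV = PMT × [((1+r)^n − 1)/r] = 26,300 × [(1+r)^116 − 1] / r = CHF 4,758,160.98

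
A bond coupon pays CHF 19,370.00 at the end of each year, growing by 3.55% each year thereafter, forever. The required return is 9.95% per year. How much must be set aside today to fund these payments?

Periodic rate r = 0.0995 per year.
Growing perpetuity (Gordon): PV = PMT₁ / (r − g) = 19,370 / (r − 0.0355) = CHF 302,656.25.

CHF 302,656.25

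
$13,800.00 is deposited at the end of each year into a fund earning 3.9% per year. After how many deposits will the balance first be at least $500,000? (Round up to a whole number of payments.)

Periodic rate r = 0.039 per year.
Ordinary annuity FV: 500,000 = 13,800 × [((1+r)^n − 1)/r].
(1+r)^n = 1 + 500,000 × r / 13,800, so n = ln(1 + 500,000·r/13,800) / ln(1+r) = 23.02.
Round up to a whole number of payments: n = 24.

24 payments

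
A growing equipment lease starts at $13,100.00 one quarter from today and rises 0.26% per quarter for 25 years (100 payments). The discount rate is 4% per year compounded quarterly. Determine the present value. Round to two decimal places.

$921,730.45

Periodic rate r = 0.04/4 per quarter; n is counted in quarters.
Growing ordinary annuity: PV = PMT₁ × [1 − ((1+g)/(1+r))^n] / (r − g) = 13,100 × [1 − ((1+0.0026)/(1+r))^100] / (r − 0.0026) = $921,730.45.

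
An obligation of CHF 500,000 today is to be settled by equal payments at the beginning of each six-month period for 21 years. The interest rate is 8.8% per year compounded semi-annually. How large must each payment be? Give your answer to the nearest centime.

CHF 25,203.68

Level annuity due; solve PV = PMT × [(1 − (1+r)^−n)/r] × (1+r) for PMT.
Periodic rate r = 0.088/2 per half-year; n is counted in half-years.
With n = 42: PMT = 500,000 / ([(1 − (1+r)^−n)/r] × (1+r)) = CHF 25,203.68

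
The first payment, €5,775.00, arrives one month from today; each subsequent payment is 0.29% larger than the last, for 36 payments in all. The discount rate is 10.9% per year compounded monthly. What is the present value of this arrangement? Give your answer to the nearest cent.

Periodic rate r = 0.109/12 per month; n is counted in months.
Growing ordinary annuity: PV = PMT₁ × [1 − ((1+g)/(1+r))^n] / (r − g) = 5,775 × [1 − ((1+0.0029)/(1+r))^36] / (r − 0.0029) = €185,394.94.

€185,394.94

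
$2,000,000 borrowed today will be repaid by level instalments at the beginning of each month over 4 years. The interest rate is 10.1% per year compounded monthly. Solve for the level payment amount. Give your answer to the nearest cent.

$50,397.09

Level annuity due; solve PV = PMT × [(1 − (1+r)^−n)/r] × (1+r) for PMT.
Periodic rate r = 0.101/12 per month; n is counted in months.
With n = 48: PMT = 2,000,000 / ([(1 − (1+r)^−n)/r] × (1+r)) = $50,397.09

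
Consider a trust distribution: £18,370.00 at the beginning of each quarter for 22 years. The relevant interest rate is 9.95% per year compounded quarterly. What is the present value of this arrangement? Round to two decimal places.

£669,770.55

This is an annuity due: 88 payments of £18,370.00 at the beginning of each quarter.
Periodic rate r = 0.0995/4 per quarter; n is counted in quarters.
PV = PMT × [(1 − (1+r)^−n)/r] × (1+r) = 18,370 × [1 − (1+r)^−88] / r × (1+r) = £669,770.55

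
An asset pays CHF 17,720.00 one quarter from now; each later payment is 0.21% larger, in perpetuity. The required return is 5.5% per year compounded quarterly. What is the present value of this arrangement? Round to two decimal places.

CHF 1,521,030.04

Periodic rate r = 0.055/4 per quarter.
Growing perpetuity (Gordon): PV = PMT₁ / (r − g) = 17,720 / (r − 0.0021) = CHF 1,521,030.04.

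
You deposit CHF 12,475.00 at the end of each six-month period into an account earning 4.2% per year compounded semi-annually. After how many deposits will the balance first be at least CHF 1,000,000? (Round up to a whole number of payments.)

48 payments

Periodic rate r = 0.042/2 per half-year; n is counted in half-years.
Ordinary annuity FV: 1,000,000 = 12,475 × [((1+r)^n − 1)/r].
(1+r)^n = 1 + 1,000,000 × r / 12,475, so n = ln(1 + 1,000,000·r/12,475) / ln(1+r) = 47.50.
Round up to a whole number of payments: n = 48.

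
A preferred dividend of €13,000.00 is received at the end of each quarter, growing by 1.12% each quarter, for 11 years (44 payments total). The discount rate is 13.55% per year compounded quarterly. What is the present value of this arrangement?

Periodic rate r = 0.1355/4 per quarter; n is counted in quarters.
Growing ordinary annuity: PV = PMT₁ × [1 − ((1+g)/(1+r))^n] / (r − g) = 13,000 × [1 − ((1+0.0112)/(1+r))^44] / (r − 0.0112) = €357,229.34.

€357,229.34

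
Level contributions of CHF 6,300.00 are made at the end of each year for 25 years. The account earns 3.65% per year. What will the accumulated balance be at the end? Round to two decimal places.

CHF 250,338.80

This is an ordinary annuity: 25 deposits of CHF 6,300.00 at the end of each year.
Periodic rate r = 0.0365 per year.
FV = PMT × [((1+r)^n − 1)/r] = 6,300 × [(1+r)^25 − 1] / r = CHF 250,338.80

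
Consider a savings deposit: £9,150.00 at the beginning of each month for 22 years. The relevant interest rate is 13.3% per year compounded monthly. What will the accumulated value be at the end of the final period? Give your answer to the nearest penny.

£14,486,488.85

This is an annuity due: 264 deposits of £9,150.00 at the beginning of each month.
Periodic rate r = 0.133/12 per month; n is counted in months.
FV = PMT × [((1+r)^n − 1)/r] × (1+r) = 9,150 × [(1+r)^264 − 1] / r × (1+r) = £14,486,488.85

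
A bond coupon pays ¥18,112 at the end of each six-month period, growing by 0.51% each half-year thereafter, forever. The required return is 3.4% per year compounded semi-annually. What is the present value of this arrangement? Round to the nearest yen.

Periodic rate r = 0.034/2 per half-year.
Growing perpetuity (Gordon): PV = PMT₁ / (r − g) = 18,112 / (r − 0.0051) = ¥1,522,017.

¥1,522,017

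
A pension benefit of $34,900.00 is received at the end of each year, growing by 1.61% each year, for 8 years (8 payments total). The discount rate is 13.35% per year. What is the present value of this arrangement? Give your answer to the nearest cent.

Periodic rate r = 0.1335 per year.
Growing ordinary annuity: PV = PMT₁ × [1 − ((1+g)/(1+r))^n] / (r − g) = 34,900 × [1 − ((1+0.0161)/(1+r))^8] / (r − 0.0161) = $173,315.65.

$173,315.65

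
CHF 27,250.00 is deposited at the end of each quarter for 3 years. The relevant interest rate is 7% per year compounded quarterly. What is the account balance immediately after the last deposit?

CHF 360,384.08

This is an ordinary annuity: 12 deposits of CHF 27,250.00 at the end of each quarter.
Periodic rate r = 0.07/4 per quarter; n is counted in quarters.
FV = PMT × [((1+r)^n − 1)/r] = 27,250 × [(1+r)^12 − 1] / r = CHF 360,384.08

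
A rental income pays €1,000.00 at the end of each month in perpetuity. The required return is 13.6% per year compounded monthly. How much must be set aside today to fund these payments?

€88,235.29

Periodic rate r = 0.136/12 per month.
Level perpetuity: PV = PMT / r = 1,000 / (0.136/12) = €88,235.29.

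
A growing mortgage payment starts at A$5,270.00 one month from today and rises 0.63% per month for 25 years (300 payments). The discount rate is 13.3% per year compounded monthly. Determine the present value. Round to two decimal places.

A$836,137.12

Periodic rate r = 0.133/12 per month; n is counted in months.
Growing ordinary annuity: PV = PMT₁ × [1 − ((1+g)/(1+r))^n] / (r − g) = 5,270 × [1 − ((1+0.0063)/(1+r))^300] / (r − 0.0063) = A$836,137.12.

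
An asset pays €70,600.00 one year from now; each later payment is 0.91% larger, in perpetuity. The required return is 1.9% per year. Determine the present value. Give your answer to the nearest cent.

€7,131,313.13

Periodic rate r = 0.019 per year.
Growing perpetuity (Gordon): PV = PMT₁ / (r − g) = 70,600 / (r − 0.0091) = €7,131,313.13.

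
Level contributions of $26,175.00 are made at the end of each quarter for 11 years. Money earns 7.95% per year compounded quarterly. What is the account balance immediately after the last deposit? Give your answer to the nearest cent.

$1,813,745.76

This is an ordinary annuity: 44 deposits of $26,175.00 at the end of each quarter.
Periodic rate r = 0.0795/4 per quarter; n is counted in quarters.
FV = PMT × [((1+r)^n − 1)/r] = 26,175 × [(1+r)^44 − 1] / r = $1,813,745.76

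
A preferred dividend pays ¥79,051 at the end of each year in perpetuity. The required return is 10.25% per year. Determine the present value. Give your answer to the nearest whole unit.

¥771,229

Periodic rate r = 0.1025 per year.
Level perpetuity: PV = PMT / r = 79,051 / (0.1025) = ¥771,229.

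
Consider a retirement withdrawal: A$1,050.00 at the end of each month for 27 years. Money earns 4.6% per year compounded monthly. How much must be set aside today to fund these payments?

This is an ordinary annuity: 324 payments of A$1,050.00 at the end of each month.
Periodic rate r = 0.046/12 per month; n is counted in months.
PV = PMT × [(1 − (1+r)^−n)/r] = 1,050 × [1 − (1+r)^−324] / r = A$194,617.25

A$194,617.25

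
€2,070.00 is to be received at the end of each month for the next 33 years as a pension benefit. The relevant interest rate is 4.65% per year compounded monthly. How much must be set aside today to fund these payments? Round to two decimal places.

This is an ordinary annuity: 396 payments of €2,070.00 at the end of each month.
Periodic rate r = 0.0465/12 per month; n is counted in months.
PV = PMT × [(1 − (1+r)^−n)/r] = 2,070 × [1 − (1+r)^−396] / r = €418,698.96

€418,698.96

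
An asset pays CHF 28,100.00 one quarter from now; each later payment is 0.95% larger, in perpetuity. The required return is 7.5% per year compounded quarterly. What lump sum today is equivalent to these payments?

Periodic rate r = 0.075/4 per quarter.
Growing perpetuity (Gordon): PV = PMT₁ / (r − g) = 28,100 / (r − 0.0095) = CHF 3,037,837.84.

CHF 3,037,837.84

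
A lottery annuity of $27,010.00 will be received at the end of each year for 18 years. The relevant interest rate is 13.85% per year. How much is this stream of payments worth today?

$176,134.65

This is an ordinary annuity: 18 payments of $27,010.00 at the end of each year.
Periodic rate r = 0.1385 per year.
PV = PMT × [(1 − (1+r)^−n)/r] = 27,010 × [1 − (1+r)^−18] / r = $176,134.65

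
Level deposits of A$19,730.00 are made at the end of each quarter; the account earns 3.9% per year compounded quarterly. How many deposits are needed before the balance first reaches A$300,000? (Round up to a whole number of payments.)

15 payments

Periodic rate r = 0.039/4 per quarter; n is counted in quarters.
Ordinary annuity FV: 300,000 = 19,730 × [((1+r)^n − 1)/r].
(1+r)^n = 1 + 300,000 × r / 19,730, so n = ln(1 + 300,000·r/19,730) / ln(1+r) = 14.25.
Round up to a whole number of payments: n = 15.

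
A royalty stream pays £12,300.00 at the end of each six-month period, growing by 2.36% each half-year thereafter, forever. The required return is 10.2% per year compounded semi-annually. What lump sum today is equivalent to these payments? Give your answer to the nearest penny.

Periodic rate r = 0.102/2 per half-year.
Growing perpetuity (Gordon): PV = PMT₁ / (r − g) = 12,300 / (r − 0.0236) = £448,905.11.

£448,905.11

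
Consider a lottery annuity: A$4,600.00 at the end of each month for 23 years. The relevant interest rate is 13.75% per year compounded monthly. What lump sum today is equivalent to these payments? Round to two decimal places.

A$384,156.81

This is an ordinary annuity: 276 payments of A$4,600.00 at the end of each month.
Periodic rate r = 0.1375/12 per month; n is counted in months.
PV = PMT × [(1 − (1+r)^−n)/r] = 4,600 × [1 − (1+r)^−276] / r = A$384,156.81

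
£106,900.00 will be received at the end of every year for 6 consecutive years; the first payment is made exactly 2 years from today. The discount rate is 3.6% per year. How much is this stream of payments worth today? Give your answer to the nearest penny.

Ordinary annuity of 6 payments, first payment at period 2.
Periodic rate r = 0.036 per year.
The ordinary-annuity PV formula values the stream one period before the first payment (period 1); discount that back 1 periods:
PV₀ = 106,900 × [1 − (1+r)^−6] / r × (1+r)^−1 = £548,027.01

£548,027.01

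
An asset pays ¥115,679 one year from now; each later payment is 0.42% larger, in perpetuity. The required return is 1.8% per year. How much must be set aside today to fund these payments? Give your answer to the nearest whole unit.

¥8,382,536

Periodic rate r = 0.018 per year.
Growing perpetuity (Gordon): PV = PMT₁ / (r − g) = 115,679 / (r − 0.0042) = ¥8,382,536.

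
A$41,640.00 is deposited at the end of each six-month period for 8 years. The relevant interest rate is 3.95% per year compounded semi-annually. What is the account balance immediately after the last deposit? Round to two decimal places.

A$774,634.96

This is an ordinary annuity: 16 deposits of A$41,640.00 at the end of each six-month period.
Periodic rate r = 0.0395/2 per half-year; n is counted in half-years.
FV = PMT × [((1+r)^n − 1)/r] = 41,640 × [(1+r)^16 − 1] / r = A$774,634.96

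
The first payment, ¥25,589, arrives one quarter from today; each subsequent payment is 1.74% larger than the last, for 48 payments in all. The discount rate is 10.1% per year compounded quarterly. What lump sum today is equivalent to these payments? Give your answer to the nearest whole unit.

Periodic rate r = 0.101/4 per quarter; n is counted in quarters.
Growing ordinary annuity: PV = PMT₁ × [1 − ((1+g)/(1+r))^n] / (r − g) = 25,589 × [1 − ((1+0.0174)/(1+r))^48] / (r − 0.0174) = ¥1,005,727.

¥1,005,727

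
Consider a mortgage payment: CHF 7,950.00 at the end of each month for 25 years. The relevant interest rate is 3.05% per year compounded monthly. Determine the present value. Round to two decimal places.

This is an ordinary annuity: 300 payments of CHF 7,950.00 at the end of each month.
Periodic rate r = 0.0305/12 per month; n is counted in months.
PV = PMT × [(1 − (1+r)^−n)/r] = 7,950 × [1 − (1+r)^−300] / r = CHF 1,667,309.81

CHF 1,667,309.81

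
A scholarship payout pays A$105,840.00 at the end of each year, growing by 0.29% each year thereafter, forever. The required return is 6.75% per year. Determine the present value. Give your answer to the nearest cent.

Periodic rate r = 0.0675 per year.
Growing perpetuity (Gordon): PV = PMT₁ / (r − g) = 105,840 / (r − 0.0029) = A$1,638,390.09.

A$1,638,390.09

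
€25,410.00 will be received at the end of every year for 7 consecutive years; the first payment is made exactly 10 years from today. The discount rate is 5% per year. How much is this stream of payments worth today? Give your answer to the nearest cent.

Ordinary annuity of 7 payments, first payment at period 10.
Periodic rate r = 0.05 per year.
The ordinary-annuity PV formula values the stream one period before the first payment (period 9); discount that back 9 periods:
PV₀ = 25,410 × [1 − (1+r)^−7] / r × (1+r)^−9 = €94,777.98

€94,777.98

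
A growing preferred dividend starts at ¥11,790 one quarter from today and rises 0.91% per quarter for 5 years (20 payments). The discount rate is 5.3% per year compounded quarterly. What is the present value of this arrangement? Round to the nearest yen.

Periodic rate r = 0.053/4 per quarter; n is counted in quarters.
Growing ordinary annuity: PV = PMT₁ × [1 − ((1+g)/(1+r))^n] / (r − g) = 11,790 × [1 − ((1+0.0091)/(1+r))^20] / (r − 0.0091) = ¥223,880.

¥223,880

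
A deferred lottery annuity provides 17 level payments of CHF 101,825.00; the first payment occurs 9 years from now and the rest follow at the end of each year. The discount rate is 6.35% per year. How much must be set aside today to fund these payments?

Ordinary annuity of 17 payments, first payment at period 9.
Periodic rate r = 0.0635 per year.
The ordinary-annuity PV formula values the stream one period before the first payment (period 8); discount that back 8 periods:
PV₀ = 101,825 × [1 − (1+r)^−17] / r × (1+r)^−8 = CHF 635,830.45

CHF 635,830.45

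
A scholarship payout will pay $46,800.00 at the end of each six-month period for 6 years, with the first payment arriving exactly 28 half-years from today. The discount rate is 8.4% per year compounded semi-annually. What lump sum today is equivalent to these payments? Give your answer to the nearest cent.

Ordinary annuity of 12 payments, first payment at period 28.
Periodic rate r = 0.084/2 per half-year; n is counted in half-years.
The ordinary-annuity PV formula values the stream one period before the first payment (period 27); discount that back 27 periods:
PV₀ = 46,800 × [1 − (1+r)^−12] / r × (1+r)^−27 = $142,964.97

$142,964.97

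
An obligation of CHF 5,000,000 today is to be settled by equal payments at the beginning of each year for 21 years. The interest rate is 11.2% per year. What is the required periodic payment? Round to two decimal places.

CHF 564,315.70

Level annuity due; solve PV = PMT × [(1 − (1+r)^−n)/r] × (1+r) for PMT.
Periodic rate r = 0.112 per year.
With n = 21: PMT = 5,000,000 / ([(1 − (1+r)^−n)/r] × (1+r)) = CHF 564,315.70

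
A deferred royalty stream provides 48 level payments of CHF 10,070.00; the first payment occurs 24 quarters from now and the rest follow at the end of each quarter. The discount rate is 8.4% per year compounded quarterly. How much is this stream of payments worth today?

CHF 187,672.48

Ordinary annuity of 48 payments, first payment at period 24.
Periodic rate r = 0.084/4 per quarter; n is counted in quarters.
The ordinary-annuity PV formula values the stream one period before the first payment (period 23); discount that back 23 periods:
PV₀ = 10,070 × [1 − (1+r)^−48] / r × (1+r)^−23 = CHF 187,672.48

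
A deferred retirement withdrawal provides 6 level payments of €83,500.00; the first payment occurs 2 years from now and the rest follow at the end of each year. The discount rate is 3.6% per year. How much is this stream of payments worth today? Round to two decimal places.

Ordinary annuity of 6 payments, first payment at period 2.
Periodic rate r = 0.036 per year.
The ordinary-annuity PV formula values the stream one period before the first payment (period 1); discount that back 1 periods:
PV₀ = 83,500 × [1 − (1+r)^−6] / r × (1+r)^−1 = €428,066.00

€428,066.00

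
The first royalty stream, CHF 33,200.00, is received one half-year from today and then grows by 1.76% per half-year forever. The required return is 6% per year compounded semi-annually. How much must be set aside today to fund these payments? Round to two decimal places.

Periodic rate r = 0.06/2 per half-year.
Growing perpetuity (Gordon): PV = PMT₁ / (r − g) = 33,200 / (r − 0.0176) = CHF 2,677,419.35.

CHF 2,677,419.35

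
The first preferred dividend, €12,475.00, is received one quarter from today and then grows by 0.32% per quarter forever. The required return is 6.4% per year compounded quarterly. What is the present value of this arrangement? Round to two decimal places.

€974,609.38

Periodic rate r = 0.064/4 per quarter.
Growing perpetuity (Gordon): PV = PMT₁ / (r − g) = 12,475 / (r − 0.0032) = €974,609.38.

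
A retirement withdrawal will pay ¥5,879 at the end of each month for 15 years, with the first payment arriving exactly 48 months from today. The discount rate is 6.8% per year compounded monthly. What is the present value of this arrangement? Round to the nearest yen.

¥507,814

Ordinary annuity of 180 payments, first payment at period 48.
Periodic rate r = 0.068/12 per month; n is counted in months.
The ordinary-annuity PV formula values the stream one period before the first payment (period 47); discount that back 47 periods:
PV₀ = 5,879 × [1 − (1+r)^−180] / r × (1+r)^−47 = ¥507,814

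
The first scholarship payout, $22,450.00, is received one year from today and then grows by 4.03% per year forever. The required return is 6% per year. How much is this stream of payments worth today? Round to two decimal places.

$1,139,593.91

Periodic rate r = 0.06 per year.
Growing perpetuity (Gordon): PV = PMT₁ / (r − g) = 22,450 / (r − 0.0403) = $1,139,593.91.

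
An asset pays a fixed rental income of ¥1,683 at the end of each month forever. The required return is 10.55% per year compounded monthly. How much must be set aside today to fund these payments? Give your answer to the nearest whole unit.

¥191,431

Periodic rate r = 0.1055/12 per month.
Level perpetuity: PV = PMT / r = 1,683 / (0.1055/12) = ¥191,431.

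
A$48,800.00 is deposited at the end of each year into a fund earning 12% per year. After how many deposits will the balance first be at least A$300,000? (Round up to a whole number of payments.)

Periodic rate r = 0.12 per year.
Ordinary annuity FV: 300,000 = 48,800 × [((1+r)^n − 1)/r].
(1+r)^n = 1 + 300,000 × r / 48,800, so n = ln(1 + 300,000·r/48,800) / ln(1+r) = 4.88.
Round up to a whole number of payments: n = 5.

5 payments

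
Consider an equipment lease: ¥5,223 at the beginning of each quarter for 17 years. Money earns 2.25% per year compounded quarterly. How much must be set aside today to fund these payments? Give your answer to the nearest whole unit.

This is an annuity due: 68 payments of ¥5,223 at the beginning of each quarter.
Periodic rate r = 0.0225/4 per quarter; n is counted in quarters.
PV = PMT × [(1 − (1+r)^−n)/r] × (1+r) = 5,223 × [1 − (1+r)^−68] / r × (1+r) = ¥296,108

¥296,108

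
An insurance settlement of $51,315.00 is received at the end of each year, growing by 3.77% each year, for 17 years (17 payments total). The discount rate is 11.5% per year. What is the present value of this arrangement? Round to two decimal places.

$468,132.19

Periodic rate r = 0.115 per year.
Growing ordinary annuity: PV = PMT₁ × [1 − ((1+g)/(1+r))^n] / (r − g) = 51,315 × [1 − ((1+0.0377)/(1+r))^17] / (r − 0.0377) = $468,132.19.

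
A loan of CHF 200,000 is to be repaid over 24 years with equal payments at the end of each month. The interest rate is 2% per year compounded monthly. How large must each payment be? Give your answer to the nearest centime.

CHF 874.96

Level ordinary annuity; solve PV = PMT × [(1 − (1+r)^−n)/r] for PMT.
Periodic rate r = 0.02/12 per month; n is counted in months.
With n = 288: PMT = 200,000 / ([(1 − (1+r)^−n)/r]) = CHF 874.96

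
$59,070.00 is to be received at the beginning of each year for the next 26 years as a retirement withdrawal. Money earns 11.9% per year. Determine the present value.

$525,598.06

This is an annuity due: 26 payments of $59,070.00 at the beginning of each year.
Periodic rate r = 0.119 per year.
PV = PMT × [(1 − (1+r)^−n)/r] × (1+r) = 59,070 × [1 − (1+r)^−26] / r × (1+r) = $525,598.06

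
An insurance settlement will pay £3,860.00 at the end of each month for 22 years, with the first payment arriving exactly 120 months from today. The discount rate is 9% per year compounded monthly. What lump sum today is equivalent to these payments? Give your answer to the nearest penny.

Ordinary annuity of 264 payments, first payment at period 120.
Periodic rate r = 0.09/12 per month; n is counted in months.
The ordinary-annuity PV formula values the stream one period before the first payment (period 119); discount that back 119 periods:
PV₀ = 3,860 × [1 − (1+r)^−264] / r × (1+r)^−119 = £182,104.52

£182,104.52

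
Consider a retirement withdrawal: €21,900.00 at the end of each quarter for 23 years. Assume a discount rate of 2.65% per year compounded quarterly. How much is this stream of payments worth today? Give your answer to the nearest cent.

€1,505,012.81

This is an ordinary annuity: 92 payments of €21,900.00 at the end of each quarter.
Periodic rate r = 0.0265/4 per quarter; n is counted in quarters.
PV = PMT × [(1 − (1+r)^−n)/r] = 21,900 × [1 − (1+r)^−92] / r = €1,505,012.81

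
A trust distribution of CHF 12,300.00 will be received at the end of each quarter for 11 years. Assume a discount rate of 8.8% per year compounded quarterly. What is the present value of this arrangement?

CHF 344,484.34

This is an ordinary annuity: 44 payments of CHF 12,300.00 at the end of each quarter.
Periodic rate r = 0.088/4 per quarter; n is counted in quarters.
PV = PMT × [(1 − (1+r)^−n)/r] = 12,300 × [1 − (1+r)^−44] / r = CHF 344,484.34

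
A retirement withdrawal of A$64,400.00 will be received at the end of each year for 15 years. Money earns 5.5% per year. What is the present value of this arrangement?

A$646,420.21

This is an ordinary annuity: 15 payments of A$64,400.00 at the end of each year.
Periodic rate r = 0.055 per year.
PV = PMT × [(1 − (1+r)^−n)/r] = 64,400 × [1 − (1+r)^−15] / r = A$646,420.21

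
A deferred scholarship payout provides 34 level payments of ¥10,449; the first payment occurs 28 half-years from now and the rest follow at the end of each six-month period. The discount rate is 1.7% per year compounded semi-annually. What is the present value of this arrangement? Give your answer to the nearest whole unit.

¥244,609

Ordinary annuity of 34 payments, first payment at period 28.
Periodic rate r = 0.017/2 per half-year; n is counted in half-years.
The ordinary-annuity PV formula values the stream one period before the first payment (period 27); discount that back 27 periods:
PV₀ = 10,449 × [1 − (1+r)^−34] / r × (1+r)^−27 = ¥244,609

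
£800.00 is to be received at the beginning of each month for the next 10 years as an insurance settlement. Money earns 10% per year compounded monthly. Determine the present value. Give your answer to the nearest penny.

This is an annuity due: 120 payments of £800.00 at the beginning of each month.
Periodic rate r = 0.1/12 per month; n is counted in months.
PV = PMT × [(1 − (1+r)^−n)/r] × (1+r) = 800 × [1 − (1+r)^−120] / r × (1+r) = £61,041.41

£61,041.41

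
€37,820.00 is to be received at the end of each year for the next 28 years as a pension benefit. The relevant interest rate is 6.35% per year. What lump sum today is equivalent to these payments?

€489,348.13

This is an ordinary annuity: 28 payments of €37,820.00 at the end of each year.
Periodic rate r = 0.0635 per year.
PV = PMT × [(1 − (1+r)^−n)/r] = 37,820 × [1 − (1+r)^−28] / r = €489,348.13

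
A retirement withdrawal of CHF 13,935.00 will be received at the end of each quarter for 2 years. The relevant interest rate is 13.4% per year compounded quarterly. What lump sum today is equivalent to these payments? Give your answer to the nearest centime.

This is an ordinary annuity: 8 payments of CHF 13,935.00 at the end of each quarter.
Periodic rate r = 0.134/4 per quarter; n is counted in quarters.
PV = PMT × [(1 − (1+r)^−n)/r] = 13,935 × [1 − (1+r)^−8] / r = CHF 96,391.09

CHF 96,391.09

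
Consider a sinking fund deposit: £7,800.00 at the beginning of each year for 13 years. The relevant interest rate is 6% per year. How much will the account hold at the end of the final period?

This is an annuity due: 13 deposits of £7,800.00 at the beginning of each year.
Periodic rate r = 0.06 per year.
FV = PMT × [((1+r)^n − 1)/r] × (1+r) = 7,800 × [(1+r)^13 − 1] / r × (1+r) = £156,117.51

£156,117.51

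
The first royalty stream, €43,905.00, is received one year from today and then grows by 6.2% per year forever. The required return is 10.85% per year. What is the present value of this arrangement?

Periodic rate r = 0.1085 per year.
Growing perpetuity (Gordon): PV = PMT₁ / (r − g) = 43,905 / (r − 0.062) = €944,193.55.

€944,193.55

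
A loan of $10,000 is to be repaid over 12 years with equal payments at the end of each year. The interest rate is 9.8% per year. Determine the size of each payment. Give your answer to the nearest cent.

Level ordinary annuity; solve PV = PMT × [(1 − (1+r)^−n)/r] for PMT.
Periodic rate r = 0.098 per year.
With n = 12: PMT = 10,000 / ([(1 − (1+r)^−n)/r]) = $1,453.28

$1,453.28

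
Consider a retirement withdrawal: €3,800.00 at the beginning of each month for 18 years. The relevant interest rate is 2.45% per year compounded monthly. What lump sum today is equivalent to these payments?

This is an annuity due: 216 payments of €3,800.00 at the beginning of each month.
Periodic rate r = 0.0245/12 per month; n is counted in months.
PV = PMT × [(1 − (1+r)^−n)/r] × (1+r) = 3,800 × [1 − (1+r)^−216] / r × (1+r) = €664,541.75

€664,541.75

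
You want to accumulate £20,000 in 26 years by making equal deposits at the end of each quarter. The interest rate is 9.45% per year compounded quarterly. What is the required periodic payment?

£45.69

Level ordinary annuity; solve FV = PMT × [((1+r)^n − 1)/r] for PMT.
Periodic rate r = 0.0945/4 per quarter; n is counted in quarters.
With n = 104: PMT = 20,000 / ([((1+r)^n − 1)/r]) = £45.69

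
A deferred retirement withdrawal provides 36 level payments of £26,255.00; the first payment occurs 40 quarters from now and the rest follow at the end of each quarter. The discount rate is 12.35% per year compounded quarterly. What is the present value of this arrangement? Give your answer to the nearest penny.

£172,832.13

Ordinary annuity of 36 payments, first payment at period 40.
Periodic rate r = 0.1235/4 per quarter; n is counted in quarters.
The ordinary-annuity PV formula values the stream one period before the first payment (period 39); discount that back 39 periods:
PV₀ = 26,255 × [1 − (1+r)^−36] / r × (1+r)^−39 = £172,832.13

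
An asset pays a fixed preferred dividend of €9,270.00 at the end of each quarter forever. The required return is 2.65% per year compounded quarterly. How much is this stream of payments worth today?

€1,399,245.28

Periodic rate r = 0.0265/4 per quarter.
Level perpetuity: PV = PMT / r = 9,270 / (0.0265/4) = €1,399,245.28.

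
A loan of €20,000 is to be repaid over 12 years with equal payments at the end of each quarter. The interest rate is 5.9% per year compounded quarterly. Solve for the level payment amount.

€584.37

Level ordinary annuity; solve PV = PMT × [(1 − (1+r)^−n)/r] for PMT.
Periodic rate r = 0.059/4 per quarter; n is counted in quarters.
With n = 48: PMT = 20,000 / ([(1 − (1+r)^−n)/r]) = €584.37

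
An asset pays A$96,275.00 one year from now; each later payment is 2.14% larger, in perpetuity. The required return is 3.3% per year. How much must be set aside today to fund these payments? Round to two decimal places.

A$8,299,568.97

Periodic rate r = 0.033 per year.
Growing perpetuity (Gordon): PV = PMT₁ / (r − g) = 96,275 / (r − 0.0214) = A$8,299,568.97.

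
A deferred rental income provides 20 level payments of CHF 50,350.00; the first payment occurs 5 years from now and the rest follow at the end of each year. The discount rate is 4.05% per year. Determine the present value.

Ordinary annuity of 20 payments, first payment at period 5.
Periodic rate r = 0.0405 per year.
The ordinary-annuity PV formula values the stream one period before the first payment (period 4); discount that back 4 periods:
PV₀ = 50,350 × [1 − (1+r)^−20] / r × (1+r)^−4 = CHF 581,219.64

CHF 581,219.64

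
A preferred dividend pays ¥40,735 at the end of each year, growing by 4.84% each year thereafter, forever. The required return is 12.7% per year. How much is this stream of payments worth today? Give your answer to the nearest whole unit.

¥518,257

Periodic rate r = 0.127 per year.
Growing perpetuity (Gordon): PV = PMT₁ / (r − g) = 40,735 / (r − 0.0484) = ¥518,257.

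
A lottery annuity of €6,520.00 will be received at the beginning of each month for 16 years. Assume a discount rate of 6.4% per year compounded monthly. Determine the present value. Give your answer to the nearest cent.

€786,408.07

This is an annuity due: 192 payments of €6,520.00 at the beginning of each month.
Periodic rate r = 0.064/12 per month; n is counted in months.
PV = PMT × [(1 − (1+r)^−n)/r] × (1+r) = 6,520 × [1 − (1+r)^−192] / r × (1+r) = €786,408.07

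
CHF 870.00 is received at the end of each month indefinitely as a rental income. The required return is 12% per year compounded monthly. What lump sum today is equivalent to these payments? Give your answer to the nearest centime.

CHF 87,000.00

Periodic rate r = 0.12/12 per month.
Level perpetuity: PV = PMT / r = 870 / (0.12/12) = CHF 87,000.00.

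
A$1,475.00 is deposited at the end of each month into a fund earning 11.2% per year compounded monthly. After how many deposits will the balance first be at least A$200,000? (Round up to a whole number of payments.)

Periodic rate r = 0.112/12 per month; n is counted in months.
Ordinary annuity FV: 200,000 = 1,475 × [((1+r)^n − 1)/r].
(1+r)^n = 1 + 200,000 × r / 1,475, so n = ln(1 + 200,000·r/1,475) / ln(1+r) = 88.03.
Round up to a whole number of payments: n = 89.

89 payments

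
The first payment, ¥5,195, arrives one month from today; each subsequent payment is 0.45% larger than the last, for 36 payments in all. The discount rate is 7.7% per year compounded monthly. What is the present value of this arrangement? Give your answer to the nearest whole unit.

¥179,766

Periodic rate r = 0.077/12 per month; n is counted in months.
Growing ordinary annuity: PV = PMT₁ × [1 − ((1+g)/(1+r))^n] / (r − g) = 5,195 × [1 − ((1+0.0045)/(1+r))^36] / (r − 0.0045) = ¥179,766.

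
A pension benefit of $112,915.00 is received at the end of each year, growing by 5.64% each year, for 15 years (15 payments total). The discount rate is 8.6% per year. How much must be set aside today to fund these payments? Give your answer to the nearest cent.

$1,294,476.04

Periodic rate r = 0.086 per year.
Growing ordinary annuity: PV = PMT₁ × [1 − ((1+g)/(1+r))^n] / (r − g) = 112,915 × [1 − ((1+0.0564)/(1+r))^15] / (r − 0.0564) = $1,294,476.04.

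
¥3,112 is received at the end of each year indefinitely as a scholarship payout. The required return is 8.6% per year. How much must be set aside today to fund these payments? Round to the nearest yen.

Periodic rate r = 0.086 per year.
Level perpetuity: PV = PMT / r = 3,112 / (0.086) = ¥36,186.

¥36,186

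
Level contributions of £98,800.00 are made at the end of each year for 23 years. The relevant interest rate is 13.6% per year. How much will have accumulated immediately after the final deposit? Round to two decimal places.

This is an ordinary annuity: 23 deposits of £98,800.00 at the end of each year.
Periodic rate r = 0.136 per year.
FV = PMT × [((1+r)^n − 1)/r] = 98,800 × [(1+r)^23 − 1] / r = £12,916,836.61

£12,916,836.61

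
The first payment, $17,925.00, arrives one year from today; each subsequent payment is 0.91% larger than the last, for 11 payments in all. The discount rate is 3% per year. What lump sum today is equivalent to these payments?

Periodic rate r = 0.03 per year.
Growing ordinary annuity: PV = PMT₁ × [1 − ((1+g)/(1+r))^n] / (r − g) = 17,925 × [1 − ((1+0.0091)/(1+r))^11] / (r − 0.0091) = $173,145.70.

$173,145.70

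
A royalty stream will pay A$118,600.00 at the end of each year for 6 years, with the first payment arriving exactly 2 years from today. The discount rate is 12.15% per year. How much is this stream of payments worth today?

Ordinary annuity of 6 payments, first payment at period 2.
Periodic rate r = 0.1215 per year.
The ordinary-annuity PV formula values the stream one period before the first payment (period 1); discount that back 1 periods:
PV₀ = 118,600 × [1 − (1+r)^−6] / r × (1+r)^−1 = A$432,945.52

A$432,945.52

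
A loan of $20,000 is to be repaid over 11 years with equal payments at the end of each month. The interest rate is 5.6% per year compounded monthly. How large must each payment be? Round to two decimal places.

Level ordinary annuity; solve PV = PMT × [(1 − (1+r)^−n)/r] for PMT.
Periodic rate r = 0.056/12 per month; n is counted in months.
With n = 132: PMT = 20,000 / ([(1 − (1+r)^−n)/r]) = $203.29

$203.29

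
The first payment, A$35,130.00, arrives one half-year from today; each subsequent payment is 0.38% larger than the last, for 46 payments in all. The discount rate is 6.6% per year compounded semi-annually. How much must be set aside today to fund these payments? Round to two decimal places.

A$881,382.01

Periodic rate r = 0.066/2 per half-year; n is counted in half-years.
Growing ordinary annuity: PV = PMT₁ × [1 − ((1+g)/(1+r))^n] / (r − g) = 35,130 × [1 − ((1+0.0038)/(1+r))^46] / (r − 0.0038) = A$881,382.01.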